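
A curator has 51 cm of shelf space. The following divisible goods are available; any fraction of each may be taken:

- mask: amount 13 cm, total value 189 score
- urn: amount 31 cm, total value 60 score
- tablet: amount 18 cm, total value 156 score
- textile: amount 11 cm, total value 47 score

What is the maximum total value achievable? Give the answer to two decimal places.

Take in order of value per unit:
- mask (189/13 per unit): all 13 → value 189, running total 189.00
- tablet (156/18 per unit): all 18 → value 156, running total 345.00
- textile (47/11 per unit): all 11 → value 47, running total 392.00
- urn (60/31 per unit): 9 of 31 → value 9×60/31 = 17.4194, running total 409.42
Total 409.42.

409.42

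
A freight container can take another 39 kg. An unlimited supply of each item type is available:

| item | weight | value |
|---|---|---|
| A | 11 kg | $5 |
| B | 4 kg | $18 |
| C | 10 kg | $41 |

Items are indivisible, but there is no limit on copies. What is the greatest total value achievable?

$167

Best value-per-unit is B at 18/4; filling with it alone gives 9×18 = 162.
Optimal mix: 7×B + 1×C → weight 38, value 167.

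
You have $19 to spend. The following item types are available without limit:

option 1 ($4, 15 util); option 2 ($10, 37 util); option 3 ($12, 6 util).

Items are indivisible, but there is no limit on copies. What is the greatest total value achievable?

67 util

Best value-per-unit is option 1 at 15/4; filling with it alone gives 4×15 = 60.
Optimal mix: 2×option 1 + 1×option 2 → cost 18, value 67.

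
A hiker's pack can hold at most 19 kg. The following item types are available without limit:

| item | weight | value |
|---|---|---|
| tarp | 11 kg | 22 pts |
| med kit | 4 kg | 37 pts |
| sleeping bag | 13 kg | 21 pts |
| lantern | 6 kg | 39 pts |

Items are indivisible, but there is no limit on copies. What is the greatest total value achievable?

Best value-per-unit is med kit at 37/4; filling with it alone gives 4×37 = 148.
Optimal mix: 3×med kit + 1×lantern → weight 18, value 150.

150 pts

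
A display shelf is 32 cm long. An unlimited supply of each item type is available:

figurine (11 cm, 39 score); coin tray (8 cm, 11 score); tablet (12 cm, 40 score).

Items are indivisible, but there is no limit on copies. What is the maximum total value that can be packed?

Best value-per-unit is figurine at 39/11; filling with it alone gives 2×39 = 78.
Optimal mix: 1×coin tray + 2×tablet → length 32, value 91.

91 score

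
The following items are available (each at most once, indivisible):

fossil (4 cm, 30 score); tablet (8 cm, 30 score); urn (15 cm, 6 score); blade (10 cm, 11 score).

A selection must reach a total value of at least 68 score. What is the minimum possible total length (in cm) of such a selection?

22

Subsets with value ≥ 68, sorted by total length:
- fossil+tablet+blade: length 22, value 71
- fossil+tablet+urn+blade: length 37, value 77
Minimum length: 22 cm.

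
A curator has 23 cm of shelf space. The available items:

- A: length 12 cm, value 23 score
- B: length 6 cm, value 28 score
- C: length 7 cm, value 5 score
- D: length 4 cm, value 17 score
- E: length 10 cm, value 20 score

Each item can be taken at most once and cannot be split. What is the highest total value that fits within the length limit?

Check high-value combinations within 23 cm:
- A+B+D: length 12+6+4=22, value 23+28+17=68
- B+D+E: length 6+4+10=20, value 28+17+20=65
- B+C+E: length 6+7+10=23, value 28+5+20=53
- A+B: length 12+6=18, value 23+28=51
- B+C+D: length 6+7+4=17, value 28+5+17=50
Best: 68 score.

68 score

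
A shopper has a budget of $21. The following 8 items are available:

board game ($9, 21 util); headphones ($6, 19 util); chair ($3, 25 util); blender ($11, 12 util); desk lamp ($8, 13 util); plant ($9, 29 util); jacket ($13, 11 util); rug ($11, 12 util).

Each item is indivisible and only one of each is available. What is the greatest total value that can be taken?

75 util

Check high-value combinations within $21:
- board game+chair+plant: cost 9+3+9=21, value 21+25+29=75
- headphones+chair+plant: cost 6+3+9=18, value 19+25+29=73
- chair+desk lamp+plant: cost 3+8+9=20, value 25+13+29=67
- board game+headphones+chair: cost 9+6+3=18, value 21+19+25=65
Best: 75 util.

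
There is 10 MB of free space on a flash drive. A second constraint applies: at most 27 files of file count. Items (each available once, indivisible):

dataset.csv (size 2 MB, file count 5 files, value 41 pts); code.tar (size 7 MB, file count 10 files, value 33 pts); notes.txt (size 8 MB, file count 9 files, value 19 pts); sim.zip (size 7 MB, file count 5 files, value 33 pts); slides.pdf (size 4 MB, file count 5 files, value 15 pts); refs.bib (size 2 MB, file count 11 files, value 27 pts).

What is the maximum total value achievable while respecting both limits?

83 pts

Feasible sets respecting both limits:
- dataset.csv+slides.pdf+refs.bib: size 8, file count 21, value 83
- dataset.csv+code.tar: size 9, file count 15, value 74
- dataset.csv+sim.zip: size 9, file count 10, value 74
Best: 83 pts.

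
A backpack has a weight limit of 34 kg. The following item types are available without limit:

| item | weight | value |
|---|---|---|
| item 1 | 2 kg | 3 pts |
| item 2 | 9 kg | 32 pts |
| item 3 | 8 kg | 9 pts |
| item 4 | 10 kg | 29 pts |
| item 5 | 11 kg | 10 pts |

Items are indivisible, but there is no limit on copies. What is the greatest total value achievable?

Best value-per-unit is item 2 at 32/9; filling with it alone gives 3×32 = 96.
Optimal mix: 3×item 1 + 3×item 2 → weight 33, value 105.

105 pts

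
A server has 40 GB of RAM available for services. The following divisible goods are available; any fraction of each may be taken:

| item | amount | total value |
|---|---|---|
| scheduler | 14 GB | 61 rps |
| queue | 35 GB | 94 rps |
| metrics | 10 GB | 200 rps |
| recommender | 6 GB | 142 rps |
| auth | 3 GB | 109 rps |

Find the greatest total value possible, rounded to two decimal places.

530.80

Take in order of value per unit:
- auth (109/3 per unit): all 3 → value 109, running total 109.00
- recommender (142/6 per unit): all 6 → value 142, running total 251.00
- metrics (200/10 per unit): all 10 → value 200, running total 451.00
- scheduler (61/14 per unit): all 14 → value 61, running total 512.00
- queue (94/35 per unit): 7 of 35 → value 7×94/35 = 18.8000, running total 530.80
Total 530.80.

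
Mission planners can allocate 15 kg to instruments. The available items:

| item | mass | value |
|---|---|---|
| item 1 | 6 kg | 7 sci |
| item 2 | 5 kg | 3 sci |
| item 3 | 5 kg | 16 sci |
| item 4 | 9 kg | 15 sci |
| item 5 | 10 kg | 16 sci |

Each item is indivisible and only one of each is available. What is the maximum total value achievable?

This is a 0/1 knapsack; check combinations near the capacity.
- item 3+item 5: mass 5+10=15, value 16+16=32
- item 3+item 4: mass 5+9=14, value 16+15=31
- item 1+item 3: mass 6+5=11, value 7+16=23
Best: 32 sci.

32 sci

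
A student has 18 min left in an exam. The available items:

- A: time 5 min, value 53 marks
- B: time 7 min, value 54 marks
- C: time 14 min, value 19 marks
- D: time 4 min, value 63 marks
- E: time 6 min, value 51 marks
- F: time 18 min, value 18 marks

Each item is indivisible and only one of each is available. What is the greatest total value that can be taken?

170 marks

Check high-value combinations within 18 min:
- A+B+D: time 5+7+4=16, value 53+54+63=170
- B+D+E: time 7+4+6=17, value 54+63+51=168
- A+D+E: time 5+4+6=15, value 53+63+51=167
- A+B+E: time 5+7+6=18, value 53+54+51=158
Best: 170 marks.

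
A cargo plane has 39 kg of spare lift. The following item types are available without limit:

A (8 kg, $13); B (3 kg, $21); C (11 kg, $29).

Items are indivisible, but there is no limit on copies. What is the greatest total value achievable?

$273

Best value-per-unit is B at 21/3, and filling with it alone uses weight 13×3=39. No mix of the others beats 13×21 = 273.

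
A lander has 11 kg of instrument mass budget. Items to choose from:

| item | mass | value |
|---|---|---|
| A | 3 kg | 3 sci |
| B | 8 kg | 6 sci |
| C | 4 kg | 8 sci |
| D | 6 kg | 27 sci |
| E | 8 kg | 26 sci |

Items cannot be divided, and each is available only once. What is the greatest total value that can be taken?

35 sci

Check high-value combinations within 11 kg:
- C+D: mass 4+6=10, value 8+27=35
- A+D: mass 3+6=9, value 3+27=30
- A+E: mass 3+8=11, value 3+26=29
- D: mass 6, value 27
Best: 35 sci.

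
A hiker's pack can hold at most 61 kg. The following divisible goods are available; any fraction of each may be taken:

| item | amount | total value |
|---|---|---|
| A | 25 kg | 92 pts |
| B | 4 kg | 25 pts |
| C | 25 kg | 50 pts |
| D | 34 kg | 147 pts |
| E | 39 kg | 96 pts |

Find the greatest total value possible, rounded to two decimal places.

256.64

Take in order of value per unit:
- B (25/4 per unit): all 4 → value 25, running total 25.00
- D (147/34 per unit): all 34 → value 147, running total 172.00
- A (92/25 per unit): 23 of 25 → value 23×92/25 = 84.6400, running total 256.64
Total 256.64.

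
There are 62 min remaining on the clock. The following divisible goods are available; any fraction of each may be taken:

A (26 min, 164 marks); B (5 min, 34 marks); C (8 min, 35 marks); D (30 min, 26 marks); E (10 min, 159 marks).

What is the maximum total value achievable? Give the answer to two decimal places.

403.27

Take in order of value per unit:
- E (159/10 per unit): all 10 → value 159, running total 159.00
- B (34/5 per unit): all 5 → value 34, running total 193.00
- A (164/26 per unit): all 26 → value 164, running total 357.00
- C (35/8 per unit): all 8 → value 35, running total 392.00
- D (26/30 per unit): 13 of 30 → value 13×26/30 = 11.2667, running total 403.27
Total 403.27.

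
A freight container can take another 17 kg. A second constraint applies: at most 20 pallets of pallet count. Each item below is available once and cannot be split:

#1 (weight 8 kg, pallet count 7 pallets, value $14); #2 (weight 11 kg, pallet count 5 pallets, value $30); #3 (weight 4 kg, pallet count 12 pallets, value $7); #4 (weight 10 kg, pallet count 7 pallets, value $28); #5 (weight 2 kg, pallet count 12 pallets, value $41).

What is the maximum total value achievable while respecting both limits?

Feasible sets respecting both limits:
- #2+#5: weight 13, pallet count 17, value 71
- #4+#5: weight 12, pallet count 19, value 69
- #1+#5: weight 10, pallet count 19, value 55
- #5: weight 2, pallet count 12, value 41
Best: $71.

$71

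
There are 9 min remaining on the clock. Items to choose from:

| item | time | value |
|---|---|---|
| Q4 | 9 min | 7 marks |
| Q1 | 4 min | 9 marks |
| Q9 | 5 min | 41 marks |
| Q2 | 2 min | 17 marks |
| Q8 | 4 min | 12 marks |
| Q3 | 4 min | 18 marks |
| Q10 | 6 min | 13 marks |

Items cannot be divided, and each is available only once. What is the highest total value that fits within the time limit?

Check high-value combinations within 9 min:
- Q9+Q3: time 5+4=9, value 41+18=59
- Q9+Q2: time 5+2=7, value 41+17=58
- Q9+Q8: time 5+4=9, value 41+12=53
Best: 59 marks.

59 marks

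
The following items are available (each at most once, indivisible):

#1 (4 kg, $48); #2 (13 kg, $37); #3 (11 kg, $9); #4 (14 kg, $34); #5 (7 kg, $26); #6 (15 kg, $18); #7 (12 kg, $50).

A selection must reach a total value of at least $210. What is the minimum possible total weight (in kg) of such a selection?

65

Subsets with value ≥ 210, sorted by total weight:
- #1+#2+#4+#5+#6+#7: weight 65, value 213
- #1+#2+#3+#4+#5+#6+#7: weight 76, value 222
Minimum weight: 65 kg.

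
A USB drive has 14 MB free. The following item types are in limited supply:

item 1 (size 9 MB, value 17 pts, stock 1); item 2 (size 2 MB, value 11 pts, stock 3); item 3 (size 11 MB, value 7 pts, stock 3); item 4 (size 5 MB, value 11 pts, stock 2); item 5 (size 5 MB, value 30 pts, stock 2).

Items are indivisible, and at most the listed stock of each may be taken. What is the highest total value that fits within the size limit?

Best selections within size 14 and stock limits:
- 2×item 2 + 2×item 5: size 14, value 82
- 1×item 2 + 2×item 5: size 12, value 71
Best: 82 pts.

82 pts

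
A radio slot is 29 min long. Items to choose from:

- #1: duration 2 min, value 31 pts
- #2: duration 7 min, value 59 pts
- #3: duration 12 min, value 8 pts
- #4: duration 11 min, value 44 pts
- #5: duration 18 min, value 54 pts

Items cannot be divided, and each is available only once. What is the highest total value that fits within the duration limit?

Check high-value combinations within 29 min:
- #1+#2+#5: duration 2+7+18=27, value 31+59+54=144
- #1+#2+#4: duration 2+7+11=20, value 31+59+44=134
- #2+#5: duration 7+18=25, value 59+54=113
- #2+#4: duration 7+11=18, value 59+44=103
Best: 144 pts.

144 pts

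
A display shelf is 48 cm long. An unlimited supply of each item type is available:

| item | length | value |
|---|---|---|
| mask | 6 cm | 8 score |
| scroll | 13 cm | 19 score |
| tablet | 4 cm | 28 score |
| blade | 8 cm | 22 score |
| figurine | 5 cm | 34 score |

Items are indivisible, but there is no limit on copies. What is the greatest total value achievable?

336 score

Best value-per-unit is tablet at 28/4, and filling with it alone uses length 12×4=48. No mix of the others beats 12×28 = 336.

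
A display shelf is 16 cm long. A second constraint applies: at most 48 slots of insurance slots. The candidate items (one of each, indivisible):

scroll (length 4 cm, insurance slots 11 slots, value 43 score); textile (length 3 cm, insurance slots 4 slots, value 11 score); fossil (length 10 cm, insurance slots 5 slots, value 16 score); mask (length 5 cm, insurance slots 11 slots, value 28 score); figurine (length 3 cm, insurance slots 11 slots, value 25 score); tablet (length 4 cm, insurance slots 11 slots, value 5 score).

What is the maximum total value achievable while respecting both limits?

107 score

Feasible sets respecting both limits:
- scroll+textile+mask+figurine: length 15, insurance slots 37, value 107
- scroll+mask+figurine+tablet: length 16, insurance slots 44, value 101
- scroll+mask+figurine: length 12, insurance slots 33, value 96
Best: 107 score.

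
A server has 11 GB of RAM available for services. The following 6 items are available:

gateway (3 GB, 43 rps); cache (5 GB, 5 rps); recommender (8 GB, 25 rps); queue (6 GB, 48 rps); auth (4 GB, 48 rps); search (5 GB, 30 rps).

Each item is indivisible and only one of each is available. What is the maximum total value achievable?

96 rps

Check high-value combinations within 11 GB:
- queue+auth: memory 6+4=10, value 48+48=96
- gateway+auth: memory 3+4=7, value 43+48=91
- gateway+queue: memory 3+6=9, value 43+48=91
- auth+search: memory 4+5=9, value 48+30=78
Best: 96 rps.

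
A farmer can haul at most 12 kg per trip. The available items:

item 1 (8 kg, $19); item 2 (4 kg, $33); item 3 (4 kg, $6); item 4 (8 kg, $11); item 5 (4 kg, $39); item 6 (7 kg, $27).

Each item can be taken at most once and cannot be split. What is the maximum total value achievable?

$78

This is a 0/1 knapsack; check combinations near the capacity.
- item 2+item 3+item 5: weight 4+4+4=12, value 33+6+39=78
- item 2+item 5: weight 4+4=8, value 33+39=72
- item 5+item 6: weight 4+7=11, value 39+27=66
Best: $78.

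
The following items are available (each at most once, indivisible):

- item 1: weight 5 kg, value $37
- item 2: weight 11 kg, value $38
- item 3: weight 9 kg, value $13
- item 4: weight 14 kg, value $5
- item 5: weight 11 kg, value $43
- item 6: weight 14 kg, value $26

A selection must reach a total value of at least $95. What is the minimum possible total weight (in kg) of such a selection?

27

Subsets with value ≥ 95, sorted by total weight:
- item 1+item 2+item 5: weight 27, value 118
- item 1+item 5+item 6: weight 30, value 106
- item 1+item 2+item 6: weight 30, value 101
- item 1+item 2+item 3+item 5: weight 36, value 131
Minimum weight: 27 kg.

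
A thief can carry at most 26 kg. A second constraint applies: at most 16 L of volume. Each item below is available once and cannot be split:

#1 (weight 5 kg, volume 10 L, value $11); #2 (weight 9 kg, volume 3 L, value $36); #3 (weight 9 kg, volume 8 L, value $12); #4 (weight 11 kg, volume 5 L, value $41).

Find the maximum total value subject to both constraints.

$77

Feasible sets respecting both limits:
- #2+#4: weight 20, volume 8, value 77
- #3+#4: weight 20, volume 13, value 53
- #1+#4: weight 16, volume 15, value 52
Best: $77.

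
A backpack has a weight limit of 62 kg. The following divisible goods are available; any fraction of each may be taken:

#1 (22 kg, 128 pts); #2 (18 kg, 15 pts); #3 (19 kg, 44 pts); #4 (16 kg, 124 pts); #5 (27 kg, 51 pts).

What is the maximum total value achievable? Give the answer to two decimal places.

305.44

Take in order of value per unit:
- #4 (124/16 per unit): all 16 → value 124, running total 124.00
- #1 (128/22 per unit): all 22 → value 128, running total 252.00
- #3 (44/19 per unit): all 19 → value 44, running total 296.00
- #5 (51/27 per unit): 5 of 27 → value 5×51/27 = 9.4444, running total 305.44
Total 305.44.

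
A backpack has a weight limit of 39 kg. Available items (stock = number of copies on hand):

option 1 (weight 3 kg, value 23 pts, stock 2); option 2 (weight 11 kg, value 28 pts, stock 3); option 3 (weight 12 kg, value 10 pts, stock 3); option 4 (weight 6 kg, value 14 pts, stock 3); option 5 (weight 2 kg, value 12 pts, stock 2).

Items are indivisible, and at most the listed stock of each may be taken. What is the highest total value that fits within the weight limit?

140 pts

Top feasible selections:
- 2×option 1 + 2×option 2 + 1×option 4 + 2×option 5: weight 38, value 140
- 2×option 1 + 1×option 2 + 3×option 4 + 2×option 5: weight 39, value 140
- 2×option 1 + 3×option 2: weight 39, value 130
Best: 140 pts.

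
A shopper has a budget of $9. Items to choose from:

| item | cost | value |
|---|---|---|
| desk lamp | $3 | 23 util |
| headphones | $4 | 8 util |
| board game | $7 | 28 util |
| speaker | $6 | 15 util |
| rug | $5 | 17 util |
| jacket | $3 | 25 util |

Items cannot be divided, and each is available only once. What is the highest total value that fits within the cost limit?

Check high-value combinations within $9:
- desk lamp+jacket: cost 3+3=6, value 23+25=48
- rug+jacket: cost 5+3=8, value 17+25=42
- desk lamp+rug: cost 3+5=8, value 23+17=40
- speaker+jacket: cost 6+3=9, value 15+25=40
- desk lamp+speaker: cost 3+6=9, value 23+15=38
Best: 48 util.

48 util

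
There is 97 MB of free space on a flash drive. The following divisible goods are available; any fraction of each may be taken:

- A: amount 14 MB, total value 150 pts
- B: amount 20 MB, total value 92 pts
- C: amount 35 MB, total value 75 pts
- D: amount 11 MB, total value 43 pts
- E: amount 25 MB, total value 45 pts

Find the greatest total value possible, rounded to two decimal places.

390.60

Take in order of value per unit:
- A (150/14 per unit): all 14 → value 150, running total 150.00
- B (92/20 per unit): all 20 → value 92, running total 242.00
- D (43/11 per unit): all 11 → value 43, running total 285.00
- C (75/35 per unit): all 35 → value 75, running total 360.00
- E (45/25 per unit): 17 of 25 → value 17×45/25 = 30.6000, running total 390.60
Total 390.60.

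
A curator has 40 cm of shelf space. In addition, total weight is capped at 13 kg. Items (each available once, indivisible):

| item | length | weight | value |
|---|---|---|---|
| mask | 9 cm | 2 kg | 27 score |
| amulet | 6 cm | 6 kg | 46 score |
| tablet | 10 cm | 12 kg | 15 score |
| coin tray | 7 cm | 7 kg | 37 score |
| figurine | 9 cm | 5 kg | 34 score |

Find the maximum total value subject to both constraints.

Feasible sets respecting both limits:
- mask+amulet+figurine: length 24, weight 13, value 107
- amulet+coin tray: length 13, weight 13, value 83
- amulet+figurine: length 15, weight 11, value 80
- mask+amulet: length 15, weight 8, value 73
Best: 107 score.

107 score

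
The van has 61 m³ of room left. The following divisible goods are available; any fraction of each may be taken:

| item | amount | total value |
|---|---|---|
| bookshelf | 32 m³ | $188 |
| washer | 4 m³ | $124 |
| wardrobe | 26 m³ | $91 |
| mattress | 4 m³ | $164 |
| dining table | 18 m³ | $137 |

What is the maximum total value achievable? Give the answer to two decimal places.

Take in order of value per unit:
- mattress (164/4 per unit): all 4 → value 164, running total 164.00
- washer (124/4 per unit): all 4 → value 124, running total 288.00
- dining table (137/18 per unit): all 18 → value 137, running total 425.00
- bookshelf (188/32 per unit): all 32 → value 188, running total 613.00
- wardrobe (91/26 per unit): 3 of 26 → value 3×91/26 = 10.5000, running total 623.50
Total 623.50.

623.50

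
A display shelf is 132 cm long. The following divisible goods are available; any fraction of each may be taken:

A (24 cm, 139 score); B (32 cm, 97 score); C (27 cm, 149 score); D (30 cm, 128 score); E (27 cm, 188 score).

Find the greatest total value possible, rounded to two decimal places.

Take in order of value per unit:
- E (188/27 per unit): all 27 → value 188, running total 188.00
- A (139/24 per unit): all 24 → value 139, running total 327.00
- C (149/27 per unit): all 27 → value 149, running total 476.00
- D (128/30 per unit): all 30 → value 128, running total 604.00
- B (97/32 per unit): 24 of 32 → value 24×97/32 = 72.7500, running total 676.75
Total 676.75.

676.75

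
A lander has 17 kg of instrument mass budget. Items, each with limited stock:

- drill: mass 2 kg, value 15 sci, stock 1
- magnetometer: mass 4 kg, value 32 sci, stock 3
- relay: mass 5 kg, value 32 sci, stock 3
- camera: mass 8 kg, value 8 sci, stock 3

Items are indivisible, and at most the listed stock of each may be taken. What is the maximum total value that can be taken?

128 sci

Best selections within mass 17 and stock limits:
- 3×magnetometer + 1×relay: mass 17, value 128
- 1×drill + 3×magnetometer: mass 14, value 111
- 1×drill + 2×magnetometer + 1×relay: mass 15, value 111
- 1×drill + 1×magnetometer + 2×relay: mass 16, value 111
Best: 128 sci.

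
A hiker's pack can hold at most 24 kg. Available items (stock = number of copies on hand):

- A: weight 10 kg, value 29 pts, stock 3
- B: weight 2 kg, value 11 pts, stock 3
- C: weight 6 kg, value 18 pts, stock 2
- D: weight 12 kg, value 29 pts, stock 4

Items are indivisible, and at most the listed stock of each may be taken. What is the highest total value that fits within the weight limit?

Top feasible selections:
- 1×A + 3×B + 1×C: weight 22, value 80
- 3×B + 1×C + 1×D: weight 24, value 80
- 2×A + 2×B: weight 24, value 80
- 1×A + 1×B + 2×C: weight 24, value 76
Best: 80 pts.

80 pts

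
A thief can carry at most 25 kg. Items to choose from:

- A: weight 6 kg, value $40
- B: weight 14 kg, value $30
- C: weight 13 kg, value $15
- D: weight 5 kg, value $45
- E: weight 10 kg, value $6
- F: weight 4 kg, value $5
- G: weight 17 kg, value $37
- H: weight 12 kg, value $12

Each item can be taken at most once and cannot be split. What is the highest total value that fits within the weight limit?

$115

Check high-value combinations within 25 kg:
- A+B+D: weight 6+14+5=25, value 40+30+45=115
- A+C+D: weight 6+13+5=24, value 40+15+45=100
- A+D+H: weight 6+5+12=23, value 40+45+12=97
- A+D+E+F: weight 6+5+10+4=25, value 40+45+6+5=96
Best: $115.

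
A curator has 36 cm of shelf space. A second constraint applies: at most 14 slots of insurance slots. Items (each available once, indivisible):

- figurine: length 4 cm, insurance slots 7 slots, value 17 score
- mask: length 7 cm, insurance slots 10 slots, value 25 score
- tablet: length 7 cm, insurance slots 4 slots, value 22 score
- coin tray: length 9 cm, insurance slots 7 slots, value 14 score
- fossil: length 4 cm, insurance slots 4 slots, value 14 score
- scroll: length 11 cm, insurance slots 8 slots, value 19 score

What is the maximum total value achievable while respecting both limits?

Feasible sets respecting both limits:
- mask+tablet: length 14, insurance slots 14, value 47
- tablet+scroll: length 18, insurance slots 12, value 41
- figurine+tablet: length 11, insurance slots 11, value 39
- mask+fossil: length 11, insurance slots 14, value 39
Best: 47 score.

47 score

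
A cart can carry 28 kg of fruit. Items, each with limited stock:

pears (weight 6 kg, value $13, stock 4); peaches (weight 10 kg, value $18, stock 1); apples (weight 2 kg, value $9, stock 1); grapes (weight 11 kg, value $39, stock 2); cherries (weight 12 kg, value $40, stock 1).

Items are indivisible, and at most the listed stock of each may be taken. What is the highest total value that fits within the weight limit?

$91

Best selections within weight 28 and stock limits:
- 1×pears + 2×grapes: weight 28, value 91
- 1×apples + 1×grapes + 1×cherries: weight 25, value 88
- 1×apples + 2×grapes: weight 24, value 87
Best: $91.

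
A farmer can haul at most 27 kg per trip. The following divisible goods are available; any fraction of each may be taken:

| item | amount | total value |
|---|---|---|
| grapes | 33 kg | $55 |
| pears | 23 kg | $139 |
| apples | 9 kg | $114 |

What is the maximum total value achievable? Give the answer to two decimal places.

Take in order of value per unit:
- apples (114/9 per unit): all 9 → value 114, running total 114.00
- pears (139/23 per unit): 18 of 23 → value 18×139/23 = 108.7826, running total 222.78
Total 222.78.

222.78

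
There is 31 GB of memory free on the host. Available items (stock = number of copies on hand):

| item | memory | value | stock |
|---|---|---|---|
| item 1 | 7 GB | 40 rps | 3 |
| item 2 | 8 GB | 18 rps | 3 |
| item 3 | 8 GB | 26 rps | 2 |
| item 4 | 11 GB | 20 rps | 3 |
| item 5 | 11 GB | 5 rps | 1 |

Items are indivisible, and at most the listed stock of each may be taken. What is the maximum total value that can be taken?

146 rps

Best selections within memory 31 and stock limits:
- 3×item 1 + 1×item 3: memory 29, value 146
- 3×item 1 + 1×item 2: memory 29, value 138
- 2×item 1 + 2×item 3: memory 30, value 132
Best: 146 rps.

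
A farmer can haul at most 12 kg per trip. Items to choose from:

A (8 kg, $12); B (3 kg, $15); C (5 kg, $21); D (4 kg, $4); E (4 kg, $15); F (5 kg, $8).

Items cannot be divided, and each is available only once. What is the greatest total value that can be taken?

This is a 0/1 knapsack; check combinations near the capacity.
- B+C+E: weight 3+5+4=12, value 15+21+15=51
- B+C+D: weight 3+5+4=12, value 15+21+4=40
- B+E+F: weight 3+4+5=12, value 15+15+8=38
- B+C: weight 3+5=8, value 15+21=36
Best: $51.

$51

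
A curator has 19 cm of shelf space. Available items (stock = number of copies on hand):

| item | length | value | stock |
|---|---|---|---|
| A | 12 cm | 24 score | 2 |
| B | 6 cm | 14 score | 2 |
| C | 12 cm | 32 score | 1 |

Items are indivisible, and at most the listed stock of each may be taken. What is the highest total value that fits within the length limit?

Top feasible selections:
- 1×B + 1×C: length 18, value 46
- 1×A + 1×B: length 18, value 38
Best: 46 score.

46 score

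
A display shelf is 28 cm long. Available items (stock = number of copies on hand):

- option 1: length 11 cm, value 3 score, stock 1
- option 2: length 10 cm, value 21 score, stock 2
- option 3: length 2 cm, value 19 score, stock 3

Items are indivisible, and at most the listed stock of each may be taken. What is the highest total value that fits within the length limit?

99 score

Best selections within length 28 and stock limits:
- 2×option 2 + 3×option 3: length 26, value 99
- 1×option 1 + 1×option 2 + 3×option 3: length 27, value 81
- 2×option 2 + 2×option 3: length 24, value 80
Best: 99 score.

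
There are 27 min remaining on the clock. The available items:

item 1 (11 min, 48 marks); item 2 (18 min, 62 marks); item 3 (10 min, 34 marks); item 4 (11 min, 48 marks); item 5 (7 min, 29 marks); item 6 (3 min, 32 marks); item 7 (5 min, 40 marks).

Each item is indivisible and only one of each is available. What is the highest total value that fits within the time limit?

149 marks

Check high-value combinations within 27 min:
- item 1+item 5+item 6+item 7: time 11+7+3+5=26, value 48+29+32+40=149
- item 4+item 5+item 6+item 7: time 11+7+3+5=26, value 48+29+32+40=149
- item 1+item 4+item 7: time 11+11+5=27, value 48+48+40=136
- item 3+item 5+item 6+item 7: time 10+7+3+5=25, value 34+29+32+40=135
- item 2+item 6+item 7: time 18+3+5=26, value 62+32+40=134
Best: 149 marks.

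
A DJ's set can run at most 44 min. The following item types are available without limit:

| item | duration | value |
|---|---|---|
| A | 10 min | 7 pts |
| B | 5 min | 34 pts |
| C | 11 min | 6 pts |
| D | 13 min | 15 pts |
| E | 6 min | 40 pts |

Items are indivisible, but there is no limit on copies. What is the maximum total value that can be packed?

296 pts

Best value-per-unit is B at 34/5; filling with it alone gives 8×34 = 272.
Optimal mix: 4×B + 4×E → duration 44, value 296.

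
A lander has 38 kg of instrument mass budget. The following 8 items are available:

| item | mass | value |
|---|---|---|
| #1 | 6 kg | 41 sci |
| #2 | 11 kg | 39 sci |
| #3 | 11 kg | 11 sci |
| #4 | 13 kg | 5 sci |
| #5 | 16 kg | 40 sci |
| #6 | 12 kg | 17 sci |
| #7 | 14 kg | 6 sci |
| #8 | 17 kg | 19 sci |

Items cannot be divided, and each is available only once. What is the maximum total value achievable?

Check high-value combinations within 38 kg:
- #1+#2+#5: mass 6+11+16=33, value 41+39+40=120
- #1+#2+#8: mass 6+11+17=34, value 41+39+19=99
- #1+#5+#6: mass 6+16+12=34, value 41+40+17=98
- #1+#2+#6: mass 6+11+12=29, value 41+39+17=97
Best: 120 sci.

120 sci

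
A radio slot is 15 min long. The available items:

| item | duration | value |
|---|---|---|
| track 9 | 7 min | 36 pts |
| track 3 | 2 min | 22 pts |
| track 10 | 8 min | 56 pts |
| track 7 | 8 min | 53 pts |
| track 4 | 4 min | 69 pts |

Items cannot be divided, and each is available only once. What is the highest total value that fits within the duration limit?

147 pts

Check high-value combinations within 15 min:
- track 3+track 10+track 4: duration 2+8+4=14, value 22+56+69=147
- track 3+track 7+track 4: duration 2+8+4=14, value 22+53+69=144
- track 9+track 3+track 4: duration 7+2+4=13, value 36+22+69=127
- track 10+track 4: duration 8+4=12, value 56+69=125
Best: 147 pts.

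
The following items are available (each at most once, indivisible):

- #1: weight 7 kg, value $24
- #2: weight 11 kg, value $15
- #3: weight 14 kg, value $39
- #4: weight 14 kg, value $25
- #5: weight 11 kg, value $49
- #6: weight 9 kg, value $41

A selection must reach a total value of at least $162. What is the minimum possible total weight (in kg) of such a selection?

52

Subsets with value ≥ 162, sorted by total weight:
- #1+#2+#3+#5+#6: weight 52, value 168
- #1+#3+#4+#5+#6: weight 55, value 178
Minimum weight: 52 kg.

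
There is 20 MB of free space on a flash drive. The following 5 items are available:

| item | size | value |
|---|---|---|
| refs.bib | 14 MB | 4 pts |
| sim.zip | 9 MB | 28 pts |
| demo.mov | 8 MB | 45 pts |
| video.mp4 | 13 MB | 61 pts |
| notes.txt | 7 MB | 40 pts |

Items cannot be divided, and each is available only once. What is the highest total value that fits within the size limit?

101 pts

This is a 0/1 knapsack; check combinations near the capacity.
- video.mp4+notes.txt: size 13+7=20, value 61+40=101
- demo.mov+notes.txt: size 8+7=15, value 45+40=85
- sim.zip+demo.mov: size 9+8=17, value 28+45=73
- sim.zip+notes.txt: size 9+7=16, value 28+40=68
- video.mp4: size 13, value 61
Best: 101 pts.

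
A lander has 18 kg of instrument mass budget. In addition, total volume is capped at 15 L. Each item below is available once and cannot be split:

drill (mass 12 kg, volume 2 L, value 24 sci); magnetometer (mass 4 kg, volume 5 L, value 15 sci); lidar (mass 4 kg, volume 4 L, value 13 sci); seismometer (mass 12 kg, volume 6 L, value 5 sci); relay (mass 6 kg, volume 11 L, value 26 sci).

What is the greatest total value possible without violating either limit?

50 sci

Feasible sets respecting both limits:
- drill+relay: mass 18, volume 13, value 50
- drill+magnetometer: mass 16, volume 7, value 39
- lidar+relay: mass 10, volume 15, value 39
- drill+lidar: mass 16, volume 6, value 37
Best: 50 sci.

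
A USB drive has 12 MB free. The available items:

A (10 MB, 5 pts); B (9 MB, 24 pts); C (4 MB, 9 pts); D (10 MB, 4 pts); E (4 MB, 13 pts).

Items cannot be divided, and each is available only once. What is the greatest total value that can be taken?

24 pts

This is a 0/1 knapsack; check combinations near the capacity.
- B: size 9, value 24
- C+E: size 4+4=8, value 9+13=22
- E: size 4, value 13
- C: size 4, value 9
Best: 24 pts.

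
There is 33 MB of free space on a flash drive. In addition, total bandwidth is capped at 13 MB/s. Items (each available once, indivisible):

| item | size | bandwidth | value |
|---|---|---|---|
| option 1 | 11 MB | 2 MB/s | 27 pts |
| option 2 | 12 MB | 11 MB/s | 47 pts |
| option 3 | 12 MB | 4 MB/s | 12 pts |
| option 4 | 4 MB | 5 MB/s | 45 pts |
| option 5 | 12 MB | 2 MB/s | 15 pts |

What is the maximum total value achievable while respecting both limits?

87 pts

Feasible sets respecting both limits:
- option 1+option 4+option 5: size 27, bandwidth 9, value 87
- option 1+option 3+option 4: size 27, bandwidth 11, value 84
- option 1+option 2: size 23, bandwidth 13, value 74
- option 1+option 4: size 15, bandwidth 7, value 72
Best: 87 pts.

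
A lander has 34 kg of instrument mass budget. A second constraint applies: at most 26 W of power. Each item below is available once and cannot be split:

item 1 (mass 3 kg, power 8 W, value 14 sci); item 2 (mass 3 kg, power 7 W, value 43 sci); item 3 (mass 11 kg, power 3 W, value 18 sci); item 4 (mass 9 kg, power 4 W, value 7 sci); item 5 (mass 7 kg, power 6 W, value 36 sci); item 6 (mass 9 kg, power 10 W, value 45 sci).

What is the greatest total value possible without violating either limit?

142 sci

Feasible sets respecting both limits:
- item 2+item 3+item 5+item 6: mass 30, power 26, value 142
- item 2+item 5+item 6: mass 19, power 23, value 124
- item 2+item 3+item 4+item 6: mass 32, power 24, value 113
Best: 142 sci.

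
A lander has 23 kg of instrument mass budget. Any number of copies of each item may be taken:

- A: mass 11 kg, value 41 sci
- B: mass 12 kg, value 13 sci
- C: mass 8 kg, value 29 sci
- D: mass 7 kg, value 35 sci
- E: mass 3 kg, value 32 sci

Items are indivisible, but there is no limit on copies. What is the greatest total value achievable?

Best value-per-unit is E at 32/3, and filling with it alone uses mass 7×3=21. No mix of the others beats 7×32 = 224.

224 sci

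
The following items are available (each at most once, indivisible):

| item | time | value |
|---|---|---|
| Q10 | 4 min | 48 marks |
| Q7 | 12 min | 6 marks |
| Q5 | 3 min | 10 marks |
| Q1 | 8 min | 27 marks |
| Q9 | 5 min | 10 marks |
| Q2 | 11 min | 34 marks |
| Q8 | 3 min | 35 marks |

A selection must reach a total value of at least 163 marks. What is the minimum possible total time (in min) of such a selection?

34

Subsets with value ≥ 163, sorted by total time:
- Q10+Q5+Q1+Q9+Q2+Q8: time 34, value 164
- Q10+Q7+Q5+Q1+Q9+Q2+Q8: time 46, value 170
Minimum time: 34 min.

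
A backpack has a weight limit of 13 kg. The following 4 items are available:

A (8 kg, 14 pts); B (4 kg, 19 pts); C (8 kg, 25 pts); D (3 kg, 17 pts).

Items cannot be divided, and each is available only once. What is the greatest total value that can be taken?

44 pts

Check high-value combinations within 13 kg:
- B+C: weight 4+8=12, value 19+25=44
- C+D: weight 8+3=11, value 25+17=42
- B+D: weight 4+3=7, value 19+17=36
- A+B: weight 8+4=12, value 14+19=33
Best: 44 pts.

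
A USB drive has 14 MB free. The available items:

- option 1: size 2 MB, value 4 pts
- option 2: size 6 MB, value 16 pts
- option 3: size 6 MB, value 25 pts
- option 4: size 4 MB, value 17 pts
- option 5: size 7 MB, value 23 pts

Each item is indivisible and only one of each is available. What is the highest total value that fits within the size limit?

Check high-value combinations within 14 MB:
- option 3+option 5: size 6+7=13, value 25+23=48
- option 1+option 3+option 4: size 2+6+4=12, value 4+25+17=46
- option 1+option 2+option 3: size 2+6+6=14, value 4+16+25=45
- option 1+option 4+option 5: size 2+4+7=13, value 4+17+23=44
- option 3+option 4: size 6+4=10, value 25+17=42
Best: 48 pts.

48 pts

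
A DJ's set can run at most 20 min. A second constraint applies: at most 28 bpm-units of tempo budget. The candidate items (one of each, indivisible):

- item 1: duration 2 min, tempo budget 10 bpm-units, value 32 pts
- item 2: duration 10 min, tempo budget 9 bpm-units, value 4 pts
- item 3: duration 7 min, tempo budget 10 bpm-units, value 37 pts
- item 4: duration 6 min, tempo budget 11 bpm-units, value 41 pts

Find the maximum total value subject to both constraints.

78 pts

Feasible sets respecting both limits:
- item 3+item 4: duration 13, tempo budget 21, value 78
- item 1+item 4: duration 8, tempo budget 21, value 73
- item 1+item 3: duration 9, tempo budget 20, value 69
Best: 78 pts.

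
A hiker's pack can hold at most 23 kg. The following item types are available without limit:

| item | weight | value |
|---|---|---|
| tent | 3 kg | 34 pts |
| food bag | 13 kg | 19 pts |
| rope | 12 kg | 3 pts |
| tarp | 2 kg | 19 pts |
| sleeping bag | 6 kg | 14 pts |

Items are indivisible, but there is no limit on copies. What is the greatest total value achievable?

257 pts

Best value-per-unit is tent at 34/3; filling with it alone gives 7×34 = 238.
Optimal mix: 7×tent + 1×tarp → weight 23, value 257.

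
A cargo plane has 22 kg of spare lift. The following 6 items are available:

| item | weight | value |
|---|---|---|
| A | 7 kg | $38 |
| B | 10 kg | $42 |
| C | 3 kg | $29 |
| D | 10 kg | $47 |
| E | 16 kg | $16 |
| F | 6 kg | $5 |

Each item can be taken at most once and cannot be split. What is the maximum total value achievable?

$114

Check high-value combinations within 22 kg:
- A+C+D: weight 7+3+10=20, value 38+29+47=114
- A+B+C: weight 7+10+3=20, value 38+42+29=109
- B+D: weight 10+10=20, value 42+47=89
- A+D: weight 7+10=17, value 38+47=85
- C+D+F: weight 3+10+6=19, value 29+47+5=81
Best: $114.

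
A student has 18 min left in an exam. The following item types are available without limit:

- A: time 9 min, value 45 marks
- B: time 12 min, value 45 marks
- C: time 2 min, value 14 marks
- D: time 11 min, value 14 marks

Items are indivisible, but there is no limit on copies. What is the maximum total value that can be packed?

126 marks

Best value-per-unit is C at 14/2, and filling with it alone uses time 9×2=18. No mix of the others beats 9×14 = 126.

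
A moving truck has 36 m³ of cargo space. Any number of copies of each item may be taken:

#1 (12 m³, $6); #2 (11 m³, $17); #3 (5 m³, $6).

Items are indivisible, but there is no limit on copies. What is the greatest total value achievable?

Best value-per-unit is #2 at 17/11, and filling with it alone uses volume 3×11=33. No mix of the others beats 3×17 = 51.

$51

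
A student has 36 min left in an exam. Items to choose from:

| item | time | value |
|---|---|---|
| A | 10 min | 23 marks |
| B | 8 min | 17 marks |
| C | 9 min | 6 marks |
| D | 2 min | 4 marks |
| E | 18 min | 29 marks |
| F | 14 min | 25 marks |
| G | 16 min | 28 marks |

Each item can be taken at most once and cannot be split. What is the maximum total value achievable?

Check high-value combinations within 36 min:
- A+B+D+G: time 10+8+2+16=36, value 23+17+4+28=72
- A+B+D+F: time 10+8+2+14=34, value 23+17+4+25=69
- A+B+E: time 10+8+18=36, value 23+17+29=69
- A+B+G: time 10+8+16=34, value 23+17+28=68
- A+B+F: time 10+8+14=32, value 23+17+25=65
Best: 72 marks.

72 marks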